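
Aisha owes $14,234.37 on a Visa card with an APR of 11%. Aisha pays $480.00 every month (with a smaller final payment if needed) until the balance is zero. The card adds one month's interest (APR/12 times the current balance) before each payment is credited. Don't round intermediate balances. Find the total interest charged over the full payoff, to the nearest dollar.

Monthly rate r = 11%/12 = 0.916667% = 0.00916667.
Payoff takes n = ⌈−ln(1 − rB₀/P)/ln(1+r)⌉ = ⌈34.765⌉ = 35 payments; the last is $367.74.
Total paid = 34·$480.00 + $367.74 = $16,687.74.
Total interest = total paid − principal = $16,687.74 − $14,234.37 = $2,453.37.

$2,453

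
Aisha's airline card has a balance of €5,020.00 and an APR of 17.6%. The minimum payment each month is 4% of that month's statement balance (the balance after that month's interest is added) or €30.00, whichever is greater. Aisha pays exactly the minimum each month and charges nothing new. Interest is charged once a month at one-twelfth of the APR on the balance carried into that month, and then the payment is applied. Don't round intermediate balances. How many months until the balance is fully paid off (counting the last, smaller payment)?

Monthly rate r = 17.6%/12 = 1.46667% = 0.0146667.
While 4% of the post-interest balance exceeds €30.00, each month B ← (B·(1+r))·(1 − 0.04), i.e. B shrinks by the factor (1+r)·0.96 = 0.97408.
This holds for months 1–73. Entering month 74 the balance is €738.09; 4% of the post-interest balance is now below €30.00, so the flat €30.00 minimum applies from here.
From month 74 a fixed €30.00 at rate r clears €738.09 in 31 more payments. Total: 73 + 31 = 104 months.

104 months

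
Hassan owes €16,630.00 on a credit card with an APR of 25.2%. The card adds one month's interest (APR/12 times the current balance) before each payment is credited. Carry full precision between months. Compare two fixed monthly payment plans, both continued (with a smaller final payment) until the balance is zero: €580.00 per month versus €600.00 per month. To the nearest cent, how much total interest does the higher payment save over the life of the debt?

€535.12

Monthly rate r = 25.2%/12 = 2.1% = 0.021.
At €580.00/mo: n = ⌈−ln(1 − rB₀/P)/ln(1+r)⌉ = 45 payments (last €201.60); total interest = total paid − €16,630.00 = €9,091.60.
At €600.00/mo: 42 payments (last €586.48); total interest €8,556.48.
Interest saved = €9,091.60 − €8,556.48 = €535.12.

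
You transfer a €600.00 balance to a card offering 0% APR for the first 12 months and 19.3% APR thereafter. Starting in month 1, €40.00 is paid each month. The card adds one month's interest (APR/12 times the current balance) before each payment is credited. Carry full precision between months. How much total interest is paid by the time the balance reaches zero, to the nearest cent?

€4.01

Promo months 1–12 at r₀ = 0%/12 = 0; months 13+ at r₁ = 19.3%/12 = 0.0160833.
After month 12 (no interest yet): B = €600.00 − 12·€40.00 = €120.00.
Then at r₁ with €40.00/mo: n₂ = −ln(1 − r₁·B/P)/ln(1+r₁) ≈ 3.10 → 4 more payments.
Total paid = 15·€40.00 + €4.01 = €604.01; interest = €604.01 − €600.00 = €4.01.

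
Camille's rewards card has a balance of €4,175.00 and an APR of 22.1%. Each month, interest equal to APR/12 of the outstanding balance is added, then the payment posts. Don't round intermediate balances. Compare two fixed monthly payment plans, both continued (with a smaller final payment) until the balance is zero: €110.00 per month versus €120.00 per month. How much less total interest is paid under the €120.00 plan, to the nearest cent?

Monthly rate r = 22.1%/12 = 1.84167% = 0.0184167.
At €110.00/mo: n = ⌈−ln(1 − rB₀/P)/ln(1+r)⌉ = 66 payments (last €87.20); total interest = total paid − €4,175.00 = €3,062.20.
At €120.00/mo: 57 payments (last €11.77); total interest €2,556.77.
Interest saved = €3,062.20 − €2,556.77 = €505.43.

€505.43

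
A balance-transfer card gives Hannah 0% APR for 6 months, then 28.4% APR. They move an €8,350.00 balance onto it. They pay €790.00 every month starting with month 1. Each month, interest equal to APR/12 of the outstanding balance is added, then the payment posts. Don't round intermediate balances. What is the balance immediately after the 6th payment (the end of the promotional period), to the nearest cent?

Promo months 1–6 at r₀ = 0%/12 = 0; months 7+ at r₁ = 28.4%/12 = 0.0236667.
After month 6 (no interest yet): B = €8,350.00 − 6·€790.00 = €3,610.00.

€3,610.00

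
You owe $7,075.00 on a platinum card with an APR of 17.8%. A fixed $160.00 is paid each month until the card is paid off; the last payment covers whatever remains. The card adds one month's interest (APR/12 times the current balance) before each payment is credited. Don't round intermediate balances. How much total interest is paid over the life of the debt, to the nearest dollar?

$4,518

Monthly rate r = 17.8%/12 = 1.48333% = 0.0148333.
Payoff takes n = ⌈−ln(1 − rB₀/P)/ln(1+r)⌉ = ⌈72.455⌉ = 73 payments; the last is $73.09.
Total paid = 72·$160.00 + $73.09 = $11,593.09.
Total interest = total paid − principal = $11,593.09 − $7,075.00 = $4,518.09.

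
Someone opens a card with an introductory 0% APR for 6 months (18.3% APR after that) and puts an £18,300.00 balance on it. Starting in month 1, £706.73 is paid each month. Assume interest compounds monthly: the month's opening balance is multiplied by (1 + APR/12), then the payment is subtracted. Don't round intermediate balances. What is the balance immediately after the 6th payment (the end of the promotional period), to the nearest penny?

Promo months 1–6 at r₀ = 0%/12 = 0; months 7+ at r₁ = 18.3%/12 = 0.01525.
After month 6 (no interest yet): B = £18,300.00 − 6·£706.73 = £14,059.62.

£14,059.62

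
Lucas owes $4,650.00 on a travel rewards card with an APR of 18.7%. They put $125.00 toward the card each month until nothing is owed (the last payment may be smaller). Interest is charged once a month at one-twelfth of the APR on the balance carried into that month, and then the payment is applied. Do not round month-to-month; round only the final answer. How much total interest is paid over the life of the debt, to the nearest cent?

Monthly rate r = 18.7%/12 = 1.55833% = 0.0155833.
Payoff takes n = ⌈−ln(1 − rB₀/P)/ln(1+r)⌉ = ⌈56.055⌉ = 57 payments; the last is $6.92.
Total paid = 56·$125.00 + $6.92 = $7,006.92.
Total interest = total paid − principal = $7,006.92 − $4,650.00 = $2,356.92.

$2,356.92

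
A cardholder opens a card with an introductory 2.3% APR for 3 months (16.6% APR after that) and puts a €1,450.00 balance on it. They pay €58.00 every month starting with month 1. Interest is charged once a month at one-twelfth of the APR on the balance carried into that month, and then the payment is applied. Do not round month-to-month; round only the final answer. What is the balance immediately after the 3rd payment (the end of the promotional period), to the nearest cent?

€1,284.02

Promo months 1–3 at r₀ = 2.3%/12 = 0.00191667; months 4+ at r₁ = 16.6%/12 = 0.0138333.
After month 3: iterate B ← B·(1+r₀) − €58.00 for 3 months → €1,284.02.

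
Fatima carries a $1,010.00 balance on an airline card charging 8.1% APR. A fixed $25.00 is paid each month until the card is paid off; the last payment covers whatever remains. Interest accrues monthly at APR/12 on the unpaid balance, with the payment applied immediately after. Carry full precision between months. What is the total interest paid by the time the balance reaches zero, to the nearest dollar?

$173

Monthly rate r = 8.1%/12 = 0.675% = 0.00675.
Payoff takes n = ⌈−ln(1 − rB₀/P)/ln(1+r)⌉ = ⌈47.332⌉ = 48 payments; the last is $8.31.
Total paid = 47·$25.00 + $8.31 = $1,183.31.
Total interest = total paid − principal = $1,183.31 − $1,010.00 = $173.31.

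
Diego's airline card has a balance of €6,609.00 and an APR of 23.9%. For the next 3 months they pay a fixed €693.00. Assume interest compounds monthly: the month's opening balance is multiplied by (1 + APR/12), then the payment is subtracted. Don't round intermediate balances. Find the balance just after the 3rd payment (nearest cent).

€4,891.12

Monthly rate r = 23.9%/12 = 1.99167% = 0.0199167.
Each month: B ← B·(1+r) − €693.00.
Month 1: interest €131.63; balance after payment €6,047.63.
Month 2: interest €120.45; balance after payment €5,475.08.
Month 3: interest €109.05; balance after payment €4,891.12.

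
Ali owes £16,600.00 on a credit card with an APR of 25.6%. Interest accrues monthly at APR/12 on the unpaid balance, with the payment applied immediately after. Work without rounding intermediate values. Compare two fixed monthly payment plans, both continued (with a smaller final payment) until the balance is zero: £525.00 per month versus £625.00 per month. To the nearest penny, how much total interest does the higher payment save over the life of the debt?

£3,161.03

Monthly rate r = 25.6%/12 = 2.13333% = 0.0213333.
At £525.00/mo: n = ⌈−ln(1 − rB₀/P)/ln(1+r)⌉ = 54 payments (last £93.82); total interest = total paid − £16,600.00 = £11,318.82.
At £625.00/mo: 40 payments (last £382.79); total interest £8,157.79.
Interest saved = £11,318.82 − £8,157.79 = £3,161.03.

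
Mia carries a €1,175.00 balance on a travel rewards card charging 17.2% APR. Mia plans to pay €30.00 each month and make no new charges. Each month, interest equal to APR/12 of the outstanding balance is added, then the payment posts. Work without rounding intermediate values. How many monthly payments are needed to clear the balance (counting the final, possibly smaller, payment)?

Monthly rate r = 17.2%/12 = 1.43333% = 0.0143333.
Recurrence: B ← B·(1+r) − €30.00.
Month 1: interest €16.84; balance after payment €1,161.84.
Month 2: interest €16.65; balance after payment €1,148.49.
Closed form: n = −ln(1 − rB₀/P)/ln(1+r) = −ln(0.43861)/ln(1.01433) ≈ 57.909, so the balance reaches zero during payment 58.

58 months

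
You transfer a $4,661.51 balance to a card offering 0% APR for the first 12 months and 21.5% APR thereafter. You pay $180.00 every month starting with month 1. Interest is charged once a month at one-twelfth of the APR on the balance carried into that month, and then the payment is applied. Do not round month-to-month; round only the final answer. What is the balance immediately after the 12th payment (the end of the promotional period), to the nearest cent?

Promo months 1–12 at r₀ = 0%/12 = 0; months 13+ at r₁ = 21.5%/12 = 0.0179167.
After month 12 (no interest yet): B = $4,661.51 − 12·$180.00 = $2,501.51.

$2,501.51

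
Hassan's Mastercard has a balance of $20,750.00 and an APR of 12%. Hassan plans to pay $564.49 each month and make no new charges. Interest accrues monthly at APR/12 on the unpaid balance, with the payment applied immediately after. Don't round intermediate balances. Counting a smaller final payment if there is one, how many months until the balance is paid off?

Monthly rate r = 12%/12 = 1% = 0.01.
Recurrence: B ← B·(1+r) − $564.49.
Month 1: interest $207.50; balance after payment $20,393.01.
Month 2: interest $203.93; balance after payment $20,032.45.
Closed form: n = −ln(1 − rB₀/P)/ln(1+r) = −ln(0.63241)/ln(1.01) ≈ 46.050, so the balance reaches zero during payment 47.

47 payments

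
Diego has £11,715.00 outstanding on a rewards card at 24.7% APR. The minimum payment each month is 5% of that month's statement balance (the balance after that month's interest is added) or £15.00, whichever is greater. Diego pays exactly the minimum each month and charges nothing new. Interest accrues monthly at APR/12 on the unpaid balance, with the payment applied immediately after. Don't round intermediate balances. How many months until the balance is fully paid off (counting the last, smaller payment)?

Monthly rate r = 24.7%/12 = 2.05833% = 0.0205833.
While 5% of the post-interest balance exceeds £15.00, each month B ← (B·(1+r))·(1 − 0.05), i.e. B shrinks by the factor (1+r)·0.95 = 0.96955.
This holds for months 1–120. Entering month 121 the balance is £286.68; 5% of the post-interest balance is now below £15.00, so the flat £15.00 minimum applies from here.
From month 121 a fixed £15.00 at rate r clears £286.68 in 25 more payments. Total: 120 + 25 = 145 months.

145 months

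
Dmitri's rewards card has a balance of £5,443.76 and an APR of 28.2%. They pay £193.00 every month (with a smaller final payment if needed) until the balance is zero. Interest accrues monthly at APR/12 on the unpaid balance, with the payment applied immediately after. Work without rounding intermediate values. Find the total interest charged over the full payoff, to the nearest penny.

£3,590.03

Monthly rate r = 28.2%/12 = 2.35% = 0.0235.
Payoff takes n = ⌈−ln(1 − rB₀/P)/ln(1+r)⌉ = ⌈46.805⌉ = 47 payments; the last is £155.79.
Total paid = 46·£193.00 + £155.79 = £9,033.79.
Total interest = total paid − principal = £9,033.79 − £5,443.76 = £3,590.03.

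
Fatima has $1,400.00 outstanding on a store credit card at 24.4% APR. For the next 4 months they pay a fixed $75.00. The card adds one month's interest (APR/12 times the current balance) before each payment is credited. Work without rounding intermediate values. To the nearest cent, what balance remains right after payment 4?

Monthly rate r = 24.4%/12 = 2.03333% = 0.0203333.
Each month: B ← B·(1+r) − $75.00.
Month 1: interest $28.47; balance after payment $1,353.47.
Month 2: interest $27.52; balance after payment $1,305.99.
Month 3: interest $26.56; balance after payment $1,257.54.
Month 4: interest $25.57; balance after payment $1,208.11.

$1,208.11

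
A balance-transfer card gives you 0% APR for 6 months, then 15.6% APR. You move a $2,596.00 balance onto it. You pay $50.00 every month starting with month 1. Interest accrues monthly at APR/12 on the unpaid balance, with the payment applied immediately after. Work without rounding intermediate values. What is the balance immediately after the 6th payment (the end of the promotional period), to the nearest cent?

Promo months 1–6 at r₀ = 0%/12 = 0; months 7+ at r₁ = 15.6%/12 = 0.013.
After month 6 (no interest yet): B = $2,596.00 − 6·$50.00 = $2,296.00.

$2,296.00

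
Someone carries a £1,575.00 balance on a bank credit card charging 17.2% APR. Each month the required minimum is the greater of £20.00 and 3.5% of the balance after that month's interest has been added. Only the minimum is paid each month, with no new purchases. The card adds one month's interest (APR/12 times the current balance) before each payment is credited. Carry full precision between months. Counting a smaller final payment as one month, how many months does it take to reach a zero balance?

Monthly rate r = 17.2%/12 = 1.43333% = 0.0143333.
While 3.5% of the post-interest balance exceeds £20.00, each month B ← (B·(1+r))·(1 − 0.035), i.e. B shrinks by the factor (1+r)·0.965 = 0.97883.
This holds for months 1–49. Entering month 50 the balance is £552.04; 3.5% of the post-interest balance is now below £20.00, so the flat £20.00 minimum applies from here.
From month 50 a fixed £20.00 at rate r clears £552.04 in 36 more payments. Total: 49 + 36 = 85 months.

85 months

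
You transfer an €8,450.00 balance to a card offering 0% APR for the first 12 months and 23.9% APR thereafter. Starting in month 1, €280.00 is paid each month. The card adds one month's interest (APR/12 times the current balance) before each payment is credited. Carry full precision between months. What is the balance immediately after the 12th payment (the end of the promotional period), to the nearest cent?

€5,090.00

Promo months 1–12 at r₀ = 0%/12 = 0; months 13+ at r₁ = 23.9%/12 = 0.0199167.
After month 12 (no interest yet): B = €8,450.00 − 12·€280.00 = €5,090.00.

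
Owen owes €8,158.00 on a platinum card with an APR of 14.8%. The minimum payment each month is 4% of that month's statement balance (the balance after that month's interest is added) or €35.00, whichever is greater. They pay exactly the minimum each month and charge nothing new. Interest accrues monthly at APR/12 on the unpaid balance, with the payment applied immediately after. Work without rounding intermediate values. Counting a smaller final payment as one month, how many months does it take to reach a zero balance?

Monthly rate r = 14.8%/12 = 1.23333% = 0.0123333.
While 4% of the post-interest balance exceeds €35.00, each month B ← (B·(1+r))·(1 − 0.04), i.e. B shrinks by the factor (1+r)·0.96 = 0.97184.
This holds for months 1–79. Entering month 80 the balance is €854.22; 4% of the post-interest balance is now below €35.00, so the flat €35.00 minimum applies from here.
From month 80 a fixed €35.00 at rate r clears €854.22 in 30 more payments. Total: 79 + 30 = 109 months.

109 months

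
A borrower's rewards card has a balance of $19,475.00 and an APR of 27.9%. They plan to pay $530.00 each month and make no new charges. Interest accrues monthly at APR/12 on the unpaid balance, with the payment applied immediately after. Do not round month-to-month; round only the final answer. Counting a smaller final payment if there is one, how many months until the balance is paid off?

Monthly rate r = 27.9%/12 = 2.325% = 0.02325.
Recurrence: B ← B·(1+r) − $530.00.
Month 1: interest $452.79; balance after payment $19,397.79.
Month 2: interest $451.00; balance after payment $19,318.79.
Closed form: n = −ln(1 − rB₀/P)/ln(1+r) = −ln(0.14567)/ln(1.02325) ≈ 83.815, so the balance reaches zero during payment 84.

84 payments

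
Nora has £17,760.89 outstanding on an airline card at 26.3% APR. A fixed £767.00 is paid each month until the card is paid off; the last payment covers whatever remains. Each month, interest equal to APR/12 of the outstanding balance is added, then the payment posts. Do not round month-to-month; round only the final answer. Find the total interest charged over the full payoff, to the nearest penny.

£7,298.67

Monthly rate r = 26.3%/12 = 2.19167% = 0.0219167.
Payoff takes n = ⌈−ln(1 − rB₀/P)/ln(1+r)⌉ = ⌈32.670⌉ = 33 payments; the last is £515.56.
Total paid = 32·£767.00 + £515.56 = £25,059.56.
Total interest = total paid − principal = £25,059.56 − £17,760.89 = £7,298.67.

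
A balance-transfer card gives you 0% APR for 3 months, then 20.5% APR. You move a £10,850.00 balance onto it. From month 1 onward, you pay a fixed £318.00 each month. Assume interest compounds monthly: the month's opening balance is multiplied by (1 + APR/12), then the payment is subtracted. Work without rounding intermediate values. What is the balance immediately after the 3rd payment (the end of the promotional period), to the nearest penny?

£9,896.00

Promo months 1–3 at r₀ = 0%/12 = 0; months 4+ at r₁ = 20.5%/12 = 0.0170833.
After month 3 (no interest yet): B = £10,850.00 − 3·£318.00 = £9,896.00.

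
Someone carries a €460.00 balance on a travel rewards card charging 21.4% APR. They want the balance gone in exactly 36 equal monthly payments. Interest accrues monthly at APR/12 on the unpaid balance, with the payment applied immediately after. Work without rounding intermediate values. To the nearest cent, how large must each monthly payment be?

€17.43

Monthly rate r = 21.4%/12 = 1.78333% = 0.0178333.
Level-payment amortization: P = B₀·r / (1 − (1+r)^(−n)) = 460.00·0.0178333 / (1 − 1.01783^(−36)).
Denominator 1 − (1+r)^(−36) = 0.470775558.
P = 8.20333 / 0.470775558 ≈ 17.43.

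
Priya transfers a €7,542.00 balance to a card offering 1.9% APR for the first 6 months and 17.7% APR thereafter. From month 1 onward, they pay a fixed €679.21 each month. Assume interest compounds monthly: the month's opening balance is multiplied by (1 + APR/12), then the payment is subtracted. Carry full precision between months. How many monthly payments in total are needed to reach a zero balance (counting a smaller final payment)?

12 payments

Promo months 1–6 at r₀ = 1.9%/12 = 0.00158333; months 7+ at r₁ = 17.7%/12 = 0.01475.
After month 6: iterate B ← B·(1+r₀) − €679.21 for 6 months → €3,522.51.
Then at r₁ with €679.21/mo: n₂ = −ln(1 − r₁·B/P)/ln(1+r₁) ≈ 5.43 → 6 more payments.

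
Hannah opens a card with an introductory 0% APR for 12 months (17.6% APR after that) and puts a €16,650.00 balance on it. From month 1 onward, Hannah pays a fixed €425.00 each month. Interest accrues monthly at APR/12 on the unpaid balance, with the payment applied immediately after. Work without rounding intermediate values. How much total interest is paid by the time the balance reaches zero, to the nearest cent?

€3,292.24

Promo months 1–12 at r₀ = 0%/12 = 0; months 13+ at r₁ = 17.6%/12 = 0.0146667.
After month 12 (no interest yet): B = €16,650.00 − 12·€425.00 = €11,550.00.
Then at r₁ with €425.00/mo: n₂ = −ln(1 − r₁·B/P)/ln(1+r₁) ≈ 34.92 → 35 more payments.
Total paid = 46·€425.00 + €392.24 = €19,942.24; interest = €19,942.24 − €16,650.00 = €3,292.24.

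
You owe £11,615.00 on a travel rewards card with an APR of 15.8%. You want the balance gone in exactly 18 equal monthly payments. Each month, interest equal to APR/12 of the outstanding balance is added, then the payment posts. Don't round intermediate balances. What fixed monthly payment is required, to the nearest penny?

Monthly rate r = 15.8%/12 = 1.31667% = 0.0131667.
Level-payment amortization: P = B₀·r / (1 − (1+r)^(−n)) = 11615.00·0.0131667 / (1 − 1.01317^(−18)).
Denominator 1 − (1+r)^(−18) = 0.209787444.
P = 152.931 / 0.209787444 ≈ 728.98.

£728.98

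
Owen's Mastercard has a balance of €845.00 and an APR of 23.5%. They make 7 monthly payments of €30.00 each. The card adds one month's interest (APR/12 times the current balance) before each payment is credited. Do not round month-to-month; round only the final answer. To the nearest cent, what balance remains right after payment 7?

€745.12

Monthly rate r = 23.5%/12 = 1.95833% = 0.0195833.
Each month: B ← B·(1+r) − €30.00.
Month 1: interest €16.55; balance after payment €831.55.
Month 2: interest €16.28; balance after payment €817.83.
Month 3: interest €16.02; balance after payment €803.85.
Month 4: interest €15.74; balance after payment €789.59.
Month 5: interest €15.46; balance after payment €775.05.
Month 6: interest €15.18; balance after payment €760.23.
Month 7: interest €14.89; balance after payment €745.12.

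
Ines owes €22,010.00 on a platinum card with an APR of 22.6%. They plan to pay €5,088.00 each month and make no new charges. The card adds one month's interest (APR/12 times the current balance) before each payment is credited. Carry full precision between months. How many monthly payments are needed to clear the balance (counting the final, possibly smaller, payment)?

5 payments

Monthly rate r = 22.6%/12 = 1.88333% = 0.0188333.
Recurrence: B ← B·(1+r) − €5,088.00.
Month 1: interest €414.52; balance after payment €17,336.52.
Month 2: interest €326.50; balance after payment €12,575.03.
Month 3: interest €236.83; balance after payment €7,723.86.
Month 4: interest €145.47; balance after payment €2,781.32.
Month 5: interest €52.38; balance after payment €0.00.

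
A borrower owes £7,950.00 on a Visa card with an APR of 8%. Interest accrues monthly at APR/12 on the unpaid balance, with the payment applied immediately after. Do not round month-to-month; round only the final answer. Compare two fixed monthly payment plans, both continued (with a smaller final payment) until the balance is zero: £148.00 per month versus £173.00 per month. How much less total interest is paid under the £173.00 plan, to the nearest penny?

Monthly rate r = 8%/12 = 0.666667% = 0.00666667.
At £148.00/mo: n = ⌈−ln(1 − rB₀/P)/ln(1+r)⌉ = 67 payments (last £106.91); total interest = total paid − £7,950.00 = £1,924.91.
At £173.00/mo: 56 payments (last £9.14); total interest £1,574.14.
Interest saved = £1,924.91 − £1,574.14 = £350.77.

£350.77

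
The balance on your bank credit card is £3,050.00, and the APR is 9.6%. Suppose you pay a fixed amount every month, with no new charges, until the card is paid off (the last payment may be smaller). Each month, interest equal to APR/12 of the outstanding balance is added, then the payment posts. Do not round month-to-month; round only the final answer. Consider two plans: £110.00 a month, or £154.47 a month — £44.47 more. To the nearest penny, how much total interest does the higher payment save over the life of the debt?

Monthly rate r = 9.6%/12 = 0.8% = 0.008.
At £110.00/mo: n = ⌈−ln(1 − rB₀/P)/ln(1+r)⌉ = 32 payments (last £52.32); total interest = total paid − £3,050.00 = £412.32.
At £154.47/mo: 22 payments (last £89.24); total interest £283.11.
Interest saved = £412.32 − £283.11 = £129.21.

£129.21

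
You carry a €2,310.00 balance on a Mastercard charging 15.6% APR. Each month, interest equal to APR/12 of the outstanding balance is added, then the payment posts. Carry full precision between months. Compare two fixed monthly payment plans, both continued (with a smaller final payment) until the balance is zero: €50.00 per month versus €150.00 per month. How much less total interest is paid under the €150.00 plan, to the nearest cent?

€958.34

Monthly rate r = 15.6%/12 = 1.3% = 0.013.
At €50.00/mo: n = ⌈−ln(1 − rB₀/P)/ln(1+r)⌉ = 72 payments (last €2.88); total interest = total paid − €2,310.00 = €1,242.88.
At €150.00/mo: 18 payments (last €44.54); total interest €284.54.
Interest saved = €1,242.88 − €284.54 = €958.34.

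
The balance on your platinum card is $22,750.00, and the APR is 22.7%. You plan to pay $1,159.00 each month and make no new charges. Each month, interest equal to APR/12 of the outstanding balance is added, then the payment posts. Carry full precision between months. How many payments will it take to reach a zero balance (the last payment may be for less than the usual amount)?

Monthly rate r = 22.7%/12 = 1.89167% = 0.0189167.
Recurrence: B ← B·(1+r) − $1,159.00.
Month 1: interest $430.35; balance after payment $22,021.35.
Month 2: interest $416.57; balance after payment $21,278.92.
Closed form: n = −ln(1 − rB₀/P)/ln(1+r) = −ln(0.62868)/ln(1.01892) ≈ 24.767, so the balance reaches zero during payment 25.

25 months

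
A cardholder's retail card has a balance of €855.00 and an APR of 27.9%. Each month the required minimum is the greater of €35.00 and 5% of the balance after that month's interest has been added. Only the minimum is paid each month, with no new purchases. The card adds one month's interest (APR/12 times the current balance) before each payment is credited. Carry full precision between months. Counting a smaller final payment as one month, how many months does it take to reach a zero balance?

Monthly rate r = 27.9%/12 = 2.325% = 0.02325.
While 5% of the post-interest balance exceeds €35.00, each month B ← (B·(1+r))·(1 − 0.05), i.e. B shrinks by the factor (1+r)·0.95 = 0.97209.
This holds for months 1–8. Entering month 9 the balance is €681.72; 5% of the post-interest balance is now below €35.00, so the flat €35.00 minimum applies from here.
From month 9 a fixed €35.00 at rate r clears €681.72 in 27 more payments. Total: 8 + 27 = 35 months.

35 months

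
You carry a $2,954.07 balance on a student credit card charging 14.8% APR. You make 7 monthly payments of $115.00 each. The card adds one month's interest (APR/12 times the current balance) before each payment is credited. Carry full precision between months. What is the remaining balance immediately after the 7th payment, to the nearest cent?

Monthly rate r = 14.8%/12 = 1.23333% = 0.0123333.
Each month: B ← B·(1+r) − $115.00.
Month 1: interest $36.43; balance after payment $2,875.50.
Month 2: interest $35.46; balance after payment $2,795.97.
Month 3: interest $34.48; balance after payment $2,715.45.
Month 4: interest $33.49; balance after payment $2,633.94.
Month 5: interest $32.49; balance after payment $2,551.43.
Month 6: interest $31.47; balance after payment $2,467.90.
Month 7: interest $30.44; balance after payment $2,383.33.

$2,383.33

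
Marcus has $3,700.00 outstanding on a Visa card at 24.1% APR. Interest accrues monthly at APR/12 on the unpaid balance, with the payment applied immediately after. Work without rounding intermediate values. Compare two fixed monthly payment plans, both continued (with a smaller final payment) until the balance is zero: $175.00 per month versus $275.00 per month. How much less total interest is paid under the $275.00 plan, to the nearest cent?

$507.91

Monthly rate r = 24.1%/12 = 2.00833% = 0.0200833.
At $175.00/mo: n = ⌈−ln(1 − rB₀/P)/ln(1+r)⌉ = 28 payments (last $139.74); total interest = total paid − $3,700.00 = $1,164.74.
At $275.00/mo: 16 payments (last $231.83); total interest $656.83.
Interest saved = $1,164.74 − $656.83 = $507.91.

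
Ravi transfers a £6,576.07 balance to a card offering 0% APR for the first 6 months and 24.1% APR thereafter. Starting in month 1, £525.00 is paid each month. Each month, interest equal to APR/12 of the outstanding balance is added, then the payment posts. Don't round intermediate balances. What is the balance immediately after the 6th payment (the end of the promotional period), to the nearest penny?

Promo months 1–6 at r₀ = 0%/12 = 0; months 7+ at r₁ = 24.1%/12 = 0.0200833.
After month 6 (no interest yet): B = £6,576.07 − 6·£525.00 = £3,426.07.

£3,426.07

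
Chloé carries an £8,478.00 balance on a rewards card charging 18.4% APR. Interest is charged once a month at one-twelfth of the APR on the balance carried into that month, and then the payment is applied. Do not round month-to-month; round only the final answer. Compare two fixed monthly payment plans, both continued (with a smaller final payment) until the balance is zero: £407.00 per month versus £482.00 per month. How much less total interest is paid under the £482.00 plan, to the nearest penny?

Monthly rate r = 18.4%/12 = 1.53333% = 0.0153333.
At £407.00/mo: n = ⌈−ln(1 − rB₀/P)/ln(1+r)⌉ = 26 payments (last £117.17); total interest = total paid − £8,478.00 = £1,814.17.
At £482.00/mo: 21 payments (last £316.38); total interest £1,478.38.
Interest saved = £1,814.17 − £1,478.38 = £335.79.

£335.79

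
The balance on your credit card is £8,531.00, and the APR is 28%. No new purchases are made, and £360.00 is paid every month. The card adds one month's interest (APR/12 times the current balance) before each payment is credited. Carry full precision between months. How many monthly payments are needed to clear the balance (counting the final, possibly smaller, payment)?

Monthly rate r = 28%/12 = 2.33333% = 0.0233333.
Recurrence: B ← B·(1+r) − £360.00.
Month 1: interest £199.06; balance after payment £8,370.06.
Month 2: interest £195.30; balance after payment £8,205.36.
Closed form: n = −ln(1 − rB₀/P)/ln(1+r) = −ln(0.44706)/ln(1.02333) ≈ 34.903, so the balance reaches zero during payment 35.

35 payments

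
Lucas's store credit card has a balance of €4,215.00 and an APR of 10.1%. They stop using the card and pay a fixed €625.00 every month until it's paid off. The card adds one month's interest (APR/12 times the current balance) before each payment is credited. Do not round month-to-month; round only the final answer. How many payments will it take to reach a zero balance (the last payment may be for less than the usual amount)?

Monthly rate r = 10.1%/12 = 0.841667% = 0.00841667.
Recurrence: B ← B·(1+r) − €625.00.
Month 1: interest €35.48; balance after payment €3,625.48.
Month 2: interest €30.51; balance after payment €3,030.99.
Closed form: n = −ln(1 − rB₀/P)/ln(1+r) = −ln(0.94324)/ln(1.00842) ≈ 6.972, so the balance reaches zero during payment 7.

7 months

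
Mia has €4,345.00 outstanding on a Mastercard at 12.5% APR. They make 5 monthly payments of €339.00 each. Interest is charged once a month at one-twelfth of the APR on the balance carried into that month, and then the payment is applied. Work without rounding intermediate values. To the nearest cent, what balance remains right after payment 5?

€2,845.38

Monthly rate r = 12.5%/12 = 1.04167% = 0.0104167.
Each month: B ← B·(1+r) − €339.00.
Month 1: interest €45.26; balance after payment €4,051.26.
Month 2: interest €42.20; balance after payment €3,754.46.
Month 3: interest €39.11; balance after payment €3,454.57.
Month 4: interest €35.99; balance after payment €3,151.56.
Month 5: interest €32.83; balance after payment €2,845.38.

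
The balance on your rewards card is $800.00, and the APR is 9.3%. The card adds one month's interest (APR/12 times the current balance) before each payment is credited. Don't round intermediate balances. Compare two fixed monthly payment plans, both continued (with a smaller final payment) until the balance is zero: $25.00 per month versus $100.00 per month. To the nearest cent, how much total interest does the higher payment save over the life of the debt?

$93.83

Monthly rate r = 9.3%/12 = 0.775% = 0.00775.
At $25.00/mo: n = ⌈−ln(1 − rB₀/P)/ln(1+r)⌉ = 37 payments (last $22.98); total interest = total paid − $800.00 = $122.98.
At $100.00/mo: 9 payments (last $29.15); total interest $29.15.
Interest saved = $122.98 − $29.15 = $93.83.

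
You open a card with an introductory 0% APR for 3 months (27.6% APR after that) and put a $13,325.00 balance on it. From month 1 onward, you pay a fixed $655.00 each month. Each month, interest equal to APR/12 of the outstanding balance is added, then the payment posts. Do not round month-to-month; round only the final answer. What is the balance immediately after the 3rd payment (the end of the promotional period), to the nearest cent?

Promo months 1–3 at r₀ = 0%/12 = 0; months 4+ at r₁ = 27.6%/12 = 0.023.
After month 3 (no interest yet): B = $13,325.00 − 3·$655.00 = $11,360.00.

$11,360.00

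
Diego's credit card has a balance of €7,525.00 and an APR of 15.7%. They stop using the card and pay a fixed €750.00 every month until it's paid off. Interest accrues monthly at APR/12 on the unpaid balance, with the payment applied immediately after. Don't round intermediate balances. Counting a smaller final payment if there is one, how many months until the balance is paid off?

11 payments

Monthly rate r = 15.7%/12 = 1.30833% = 0.0130833.
Recurrence: B ← B·(1+r) − €750.00.
Month 1: interest €98.45; balance after payment €6,873.45.
Month 2: interest €89.93; balance after payment €6,213.38.
Closed form: n = −ln(1 − rB₀/P)/ln(1+r) = −ln(0.86873)/ln(1.01308) ≈ 10.826, so the balance reaches zero during payment 11.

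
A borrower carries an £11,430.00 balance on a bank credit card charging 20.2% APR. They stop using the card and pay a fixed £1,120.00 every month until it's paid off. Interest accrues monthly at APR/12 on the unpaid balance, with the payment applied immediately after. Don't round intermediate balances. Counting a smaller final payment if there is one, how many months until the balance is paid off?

12 months

Monthly rate r = 20.2%/12 = 1.68333% = 0.0168333.
Recurrence: B ← B·(1+r) − £1,120.00.
Month 1: interest £192.40; balance after payment £10,502.41.
Month 2: interest £176.79; balance after payment £9,559.20.
Closed form: n = −ln(1 − rB₀/P)/ln(1+r) = −ln(0.82821)/ln(1.01683) ≈ 11.291, so the balance reaches zero during payment 12.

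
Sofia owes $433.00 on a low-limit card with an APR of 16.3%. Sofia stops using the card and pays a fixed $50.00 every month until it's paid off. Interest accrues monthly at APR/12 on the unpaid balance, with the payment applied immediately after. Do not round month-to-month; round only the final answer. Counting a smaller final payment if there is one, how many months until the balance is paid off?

Monthly rate r = 16.3%/12 = 1.35833% = 0.0135833.
Recurrence: B ← B·(1+r) − $50.00.
Month 1: interest $5.88; balance after payment $388.88.
Month 2: interest $5.28; balance after payment $344.16.
Closed form: n = −ln(1 − rB₀/P)/ln(1+r) = −ln(0.88237)/ln(1.01358) ≈ 9.276, so the balance reaches zero during payment 10.

10 payments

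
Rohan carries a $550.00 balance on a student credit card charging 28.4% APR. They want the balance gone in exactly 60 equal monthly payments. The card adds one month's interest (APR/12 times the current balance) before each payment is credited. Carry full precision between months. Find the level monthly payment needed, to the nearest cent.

Monthly rate r = 28.4%/12 = 2.36667% = 0.0236667.
Level-payment amortization: P = B₀·r / (1 − (1+r)^(−n)) = 550.00·0.0236667 / (1 − 1.02367^(−60)).
Denominator 1 − (1+r)^(−60) = 0.754254091.
P = 13.0167 / 0.754254091 ≈ 17.26.

$17.26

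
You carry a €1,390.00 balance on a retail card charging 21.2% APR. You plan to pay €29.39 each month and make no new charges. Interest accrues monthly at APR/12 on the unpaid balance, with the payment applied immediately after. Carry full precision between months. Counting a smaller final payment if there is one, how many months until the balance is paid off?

Monthly rate r = 21.2%/12 = 1.76667% = 0.0176667.
Recurrence: B ← B·(1+r) − €29.39.
Month 1: interest €24.56; balance after payment €1,385.17.
Month 2: interest €24.47; balance after payment €1,380.25.
Closed form: n = −ln(1 − rB₀/P)/ln(1+r) = −ln(0.16446)/ln(1.01767) ≈ 103.076, so the balance reaches zero during payment 104.

104 months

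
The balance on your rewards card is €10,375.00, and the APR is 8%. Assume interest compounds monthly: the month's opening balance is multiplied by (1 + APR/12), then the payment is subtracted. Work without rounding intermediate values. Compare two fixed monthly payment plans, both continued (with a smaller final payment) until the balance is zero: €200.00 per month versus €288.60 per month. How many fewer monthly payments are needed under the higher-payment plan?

Monthly rate r = 8%/12 = 0.666667% = 0.00666667.
At €200.00/mo: n = ⌈−ln(1 − rB₀/P)/ln(1+r)⌉ = 64 payments (last €174.26); total interest = total paid − €10,375.00 = €2,399.26.
At €288.60/mo: 42 payments (last €68.23); total interest €1,525.83.
Payments saved = 64 − 42 = 22.

22 fewer payments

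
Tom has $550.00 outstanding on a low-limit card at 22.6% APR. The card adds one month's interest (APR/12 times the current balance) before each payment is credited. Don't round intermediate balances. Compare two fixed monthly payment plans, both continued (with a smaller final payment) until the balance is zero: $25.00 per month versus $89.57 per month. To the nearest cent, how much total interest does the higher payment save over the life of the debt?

$126.72

Monthly rate r = 22.6%/12 = 1.88333% = 0.0188333.
At $25.00/mo: n = ⌈−ln(1 − rB₀/P)/ln(1+r)⌉ = 29 payments (last $16.90); total interest = total paid − $550.00 = $166.90.
At $89.57/mo: 7 payments (last $52.76); total interest $40.18.
Interest saved = $166.90 − $40.18 = $126.72.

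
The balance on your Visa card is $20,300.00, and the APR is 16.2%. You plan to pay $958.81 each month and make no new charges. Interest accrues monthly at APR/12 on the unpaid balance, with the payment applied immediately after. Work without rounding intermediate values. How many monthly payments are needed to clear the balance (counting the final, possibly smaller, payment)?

26 payments

Monthly rate r = 16.2%/12 = 1.35% = 0.0135.
Recurrence: B ← B·(1+r) − $958.81.
Month 1: interest $274.05; balance after payment $19,615.24.
Month 2: interest $264.81; balance after payment $18,921.24.
Closed form: n = −ln(1 − rB₀/P)/ln(1+r) = −ln(0.71418)/ln(1.0135) ≈ 25.103, so the balance reaches zero during payment 26.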